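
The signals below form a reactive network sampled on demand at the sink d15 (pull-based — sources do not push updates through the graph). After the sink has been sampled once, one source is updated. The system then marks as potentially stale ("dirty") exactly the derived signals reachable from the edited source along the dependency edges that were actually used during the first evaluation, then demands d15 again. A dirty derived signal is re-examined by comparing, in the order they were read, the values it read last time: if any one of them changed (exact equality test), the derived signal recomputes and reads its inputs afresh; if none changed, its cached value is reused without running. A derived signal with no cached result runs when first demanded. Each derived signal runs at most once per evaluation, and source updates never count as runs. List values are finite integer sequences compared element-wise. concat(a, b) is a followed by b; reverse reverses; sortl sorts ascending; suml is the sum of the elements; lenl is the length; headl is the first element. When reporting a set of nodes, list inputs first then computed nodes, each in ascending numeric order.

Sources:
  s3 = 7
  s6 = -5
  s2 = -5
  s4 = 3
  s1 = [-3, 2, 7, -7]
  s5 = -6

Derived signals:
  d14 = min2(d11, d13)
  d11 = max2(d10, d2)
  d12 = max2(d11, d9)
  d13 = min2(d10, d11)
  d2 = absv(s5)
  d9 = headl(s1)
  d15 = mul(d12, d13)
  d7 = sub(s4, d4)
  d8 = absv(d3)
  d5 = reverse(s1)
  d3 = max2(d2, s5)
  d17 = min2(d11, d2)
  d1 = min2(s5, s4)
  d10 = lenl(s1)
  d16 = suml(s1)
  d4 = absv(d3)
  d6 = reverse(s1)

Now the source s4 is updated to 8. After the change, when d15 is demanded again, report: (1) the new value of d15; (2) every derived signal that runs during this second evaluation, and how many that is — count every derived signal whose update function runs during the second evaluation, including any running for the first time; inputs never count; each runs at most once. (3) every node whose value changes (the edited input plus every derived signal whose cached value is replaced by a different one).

d15 now evaluates to 24.
Run set: none (0 run).
Changed values: s4.
The important point: nothing the output needs ever reads s4, so the edit is invisible to it.

Initial pass — values computed on the first demand:
  d2 = absv(-6) = 6
  d9 = headl([-3, 2, 7, -7]) = -3
  d10 = lenl([-3, 2, 7, -7]) = 4
  d11 = max2(4, 6) = 6
  d12 = max2(6, -3) = 6
  d13 = min2(4, 6) = 4
  d15 = mul(6, 4) = 24

Second demand — change propagation:
  no demanded computation ever read s4, so the edit dirties nothing and nothing runs.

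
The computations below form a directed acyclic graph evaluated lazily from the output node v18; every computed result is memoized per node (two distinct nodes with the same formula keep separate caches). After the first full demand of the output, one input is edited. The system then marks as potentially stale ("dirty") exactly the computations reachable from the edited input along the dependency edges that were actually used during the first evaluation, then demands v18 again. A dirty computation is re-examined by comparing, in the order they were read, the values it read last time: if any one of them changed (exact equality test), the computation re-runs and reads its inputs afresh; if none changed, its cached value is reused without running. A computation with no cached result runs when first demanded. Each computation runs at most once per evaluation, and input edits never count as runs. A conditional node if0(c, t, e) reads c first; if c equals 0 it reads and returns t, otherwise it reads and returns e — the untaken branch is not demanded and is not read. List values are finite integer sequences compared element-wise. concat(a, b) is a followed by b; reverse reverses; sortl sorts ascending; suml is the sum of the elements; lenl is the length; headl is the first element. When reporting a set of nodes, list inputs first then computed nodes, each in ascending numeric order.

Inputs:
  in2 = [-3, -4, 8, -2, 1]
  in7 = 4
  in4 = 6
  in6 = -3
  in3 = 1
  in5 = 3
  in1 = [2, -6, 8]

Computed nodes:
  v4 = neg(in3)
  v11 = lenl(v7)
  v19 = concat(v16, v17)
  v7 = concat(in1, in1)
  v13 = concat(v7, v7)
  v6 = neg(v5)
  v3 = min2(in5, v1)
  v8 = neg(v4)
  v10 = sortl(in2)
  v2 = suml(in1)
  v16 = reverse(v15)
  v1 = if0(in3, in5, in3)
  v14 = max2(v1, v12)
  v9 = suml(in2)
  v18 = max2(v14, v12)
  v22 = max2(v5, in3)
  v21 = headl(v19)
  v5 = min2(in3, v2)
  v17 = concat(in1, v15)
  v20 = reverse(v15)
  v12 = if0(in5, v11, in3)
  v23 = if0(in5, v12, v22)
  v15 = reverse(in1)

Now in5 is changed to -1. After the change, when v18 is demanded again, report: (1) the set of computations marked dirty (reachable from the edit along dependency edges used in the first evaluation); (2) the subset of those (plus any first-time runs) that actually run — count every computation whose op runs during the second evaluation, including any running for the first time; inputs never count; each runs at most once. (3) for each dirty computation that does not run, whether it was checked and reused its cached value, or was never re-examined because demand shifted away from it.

First demand of the output computes:
  v1 = if0(in3=1 -> else branch in3) = 1
  v12 = if0(in5=3 -> else branch in3) = 1
  v14 = max2(1, 1) = 1
  v18 = max2(1, 1) = 1

After the edit, cleaning proceeds:
  v12: a read changed (in5 3->-1) — executes, giving 1 — identical to its old value.
  v14: dirty, but its reads are unchanged (v1 unchanged, v12 unchanged); cached 1 stands.
  v18: dirty, but its reads are unchanged (v14 unchanged, v12 unchanged); cached 1 stands.

Note the absorption at v12: it re-runs yet its value is the same, leaving the output's value untouched.

The edit dirties: v12, v14, v18.
1 computations run: v12.
Cache hits after checking: v14, v18.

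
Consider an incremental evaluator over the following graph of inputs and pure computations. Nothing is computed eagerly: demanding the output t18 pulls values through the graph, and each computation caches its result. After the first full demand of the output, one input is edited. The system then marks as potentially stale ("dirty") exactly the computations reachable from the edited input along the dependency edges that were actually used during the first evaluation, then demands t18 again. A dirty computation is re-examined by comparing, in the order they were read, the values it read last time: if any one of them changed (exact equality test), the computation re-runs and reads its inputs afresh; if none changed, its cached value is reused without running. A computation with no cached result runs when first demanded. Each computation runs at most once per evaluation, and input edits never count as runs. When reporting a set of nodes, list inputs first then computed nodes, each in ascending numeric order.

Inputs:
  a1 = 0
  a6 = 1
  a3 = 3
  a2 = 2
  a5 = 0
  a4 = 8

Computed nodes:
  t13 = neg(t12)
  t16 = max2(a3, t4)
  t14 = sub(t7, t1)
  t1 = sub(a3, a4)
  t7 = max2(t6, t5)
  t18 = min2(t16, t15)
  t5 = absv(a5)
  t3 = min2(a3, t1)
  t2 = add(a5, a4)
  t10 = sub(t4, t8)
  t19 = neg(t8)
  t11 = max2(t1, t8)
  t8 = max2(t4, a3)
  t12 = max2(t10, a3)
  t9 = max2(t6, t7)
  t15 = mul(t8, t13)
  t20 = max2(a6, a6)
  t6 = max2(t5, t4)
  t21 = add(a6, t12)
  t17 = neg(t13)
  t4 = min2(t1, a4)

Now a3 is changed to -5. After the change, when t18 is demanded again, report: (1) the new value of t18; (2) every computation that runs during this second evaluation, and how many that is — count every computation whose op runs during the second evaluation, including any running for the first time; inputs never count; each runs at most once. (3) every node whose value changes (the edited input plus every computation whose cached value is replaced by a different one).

Initial pass — values computed on the first demand:
  t1 = sub(3, 8) = -5
  t4 = min2(-5, 8) = -5
  t8 = max2(-5, 3) = 3
  t10 = sub(-5, 3) = -8
  t12 = max2(-8, 3) = 3
  t13 = neg(3) = -3
  t15 = mul(3, -3) = -9
  t16 = max2(3, -5) = 3
  t18 = min2(3, -9) = -9

Second demand — change propagation:
  t1: re-runs because a3 3->-5; new result -13.
  t4: re-runs because t1 -5->-13; new result -13.
  t8: re-runs because t4 -5->-13; a3 3->-5; new result -5.
  t10: re-runs because t4 -5->-13; t8 3->-5; new result -8 (unchanged).
  t12: re-runs because a3 3->-5; new result -5.
  t13: re-runs because t12 3->-5; new result 5.
  t15: re-runs because t8 3->-5; t13 -3->5; new result -25.
  t16: re-runs because a3 3->-5; t4 -5->-13; new result -5.
  t18: re-runs because t16 3->-5; t15 -9->-25; new result -25.

t18 now evaluates to -25.
Run set: t1, t4, t8, t10, t12, t13, t15, t16, t18 (9 run).
Changed values: a3, t1, t4, t8, t12, t13, t15, t16, t18.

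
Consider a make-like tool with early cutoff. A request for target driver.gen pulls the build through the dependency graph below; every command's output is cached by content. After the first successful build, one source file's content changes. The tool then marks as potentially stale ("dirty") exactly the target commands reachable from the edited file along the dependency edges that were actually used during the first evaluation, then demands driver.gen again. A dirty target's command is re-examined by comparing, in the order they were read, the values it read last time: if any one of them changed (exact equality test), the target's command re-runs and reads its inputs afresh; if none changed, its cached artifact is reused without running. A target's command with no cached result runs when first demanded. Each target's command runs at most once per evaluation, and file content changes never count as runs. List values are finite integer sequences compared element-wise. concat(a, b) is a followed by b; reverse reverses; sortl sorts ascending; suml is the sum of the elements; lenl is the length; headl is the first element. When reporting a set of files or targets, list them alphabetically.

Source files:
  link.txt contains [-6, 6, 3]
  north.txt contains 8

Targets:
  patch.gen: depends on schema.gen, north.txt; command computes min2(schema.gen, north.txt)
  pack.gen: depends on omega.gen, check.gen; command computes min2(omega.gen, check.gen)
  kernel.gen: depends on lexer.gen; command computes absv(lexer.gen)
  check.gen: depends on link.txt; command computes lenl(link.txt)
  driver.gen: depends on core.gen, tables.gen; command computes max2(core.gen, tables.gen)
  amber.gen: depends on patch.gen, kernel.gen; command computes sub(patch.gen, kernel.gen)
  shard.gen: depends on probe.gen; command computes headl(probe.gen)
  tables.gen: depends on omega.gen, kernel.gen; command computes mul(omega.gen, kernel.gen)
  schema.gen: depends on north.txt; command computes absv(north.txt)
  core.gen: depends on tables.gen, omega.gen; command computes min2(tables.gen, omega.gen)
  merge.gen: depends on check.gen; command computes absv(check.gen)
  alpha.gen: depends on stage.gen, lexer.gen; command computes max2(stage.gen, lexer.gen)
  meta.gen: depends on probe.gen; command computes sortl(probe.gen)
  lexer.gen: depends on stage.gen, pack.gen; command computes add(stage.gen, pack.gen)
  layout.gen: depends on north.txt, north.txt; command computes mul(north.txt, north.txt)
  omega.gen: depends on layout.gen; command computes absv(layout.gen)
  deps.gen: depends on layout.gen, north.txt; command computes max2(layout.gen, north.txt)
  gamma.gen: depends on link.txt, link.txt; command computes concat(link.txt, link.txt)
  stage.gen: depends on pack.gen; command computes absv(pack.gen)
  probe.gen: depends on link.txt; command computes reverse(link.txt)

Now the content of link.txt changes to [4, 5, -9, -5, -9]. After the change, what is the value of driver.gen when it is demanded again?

First demand of the output computes:
  check.gen = lenl([-6, 6, 3]) = 3
  layout.gen = mul(8, 8) = 64
  omega.gen = absv(64) = 64
  pack.gen = min2(64, 3) = 3
  stage.gen = absv(3) = 3
  lexer.gen = add(3, 3) = 6
  kernel.gen = absv(6) = 6
  tables.gen = mul(64, 6) = 384
  core.gen = min2(384, 64) = 64
  driver.gen = max2(64, 384) = 384

After the edit, cleaning proceeds:
  check.gen: a read changed (link.txt [-6, 6, 3]->[4, 5, -9, -5, -9]) — executes, giving 5.
  pack.gen: a read changed (check.gen 3->5) — executes, giving 5.
  stage.gen: a read changed (pack.gen 3->5) — executes, giving 5.
  lexer.gen: a read changed (stage.gen 3->5; pack.gen 3->5) — executes, giving 10.
  kernel.gen: a read changed (lexer.gen 6->10) — executes, giving 10.
  tables.gen: a read changed (kernel.gen 6->10) — executes, giving 640.
  core.gen: a read changed (tables.gen 384->640) — executes, giving 64 — identical to its old value.
  driver.gen: a read changed (tables.gen 384->640) — executes, giving 640.

Demanding driver.gen again yields 640.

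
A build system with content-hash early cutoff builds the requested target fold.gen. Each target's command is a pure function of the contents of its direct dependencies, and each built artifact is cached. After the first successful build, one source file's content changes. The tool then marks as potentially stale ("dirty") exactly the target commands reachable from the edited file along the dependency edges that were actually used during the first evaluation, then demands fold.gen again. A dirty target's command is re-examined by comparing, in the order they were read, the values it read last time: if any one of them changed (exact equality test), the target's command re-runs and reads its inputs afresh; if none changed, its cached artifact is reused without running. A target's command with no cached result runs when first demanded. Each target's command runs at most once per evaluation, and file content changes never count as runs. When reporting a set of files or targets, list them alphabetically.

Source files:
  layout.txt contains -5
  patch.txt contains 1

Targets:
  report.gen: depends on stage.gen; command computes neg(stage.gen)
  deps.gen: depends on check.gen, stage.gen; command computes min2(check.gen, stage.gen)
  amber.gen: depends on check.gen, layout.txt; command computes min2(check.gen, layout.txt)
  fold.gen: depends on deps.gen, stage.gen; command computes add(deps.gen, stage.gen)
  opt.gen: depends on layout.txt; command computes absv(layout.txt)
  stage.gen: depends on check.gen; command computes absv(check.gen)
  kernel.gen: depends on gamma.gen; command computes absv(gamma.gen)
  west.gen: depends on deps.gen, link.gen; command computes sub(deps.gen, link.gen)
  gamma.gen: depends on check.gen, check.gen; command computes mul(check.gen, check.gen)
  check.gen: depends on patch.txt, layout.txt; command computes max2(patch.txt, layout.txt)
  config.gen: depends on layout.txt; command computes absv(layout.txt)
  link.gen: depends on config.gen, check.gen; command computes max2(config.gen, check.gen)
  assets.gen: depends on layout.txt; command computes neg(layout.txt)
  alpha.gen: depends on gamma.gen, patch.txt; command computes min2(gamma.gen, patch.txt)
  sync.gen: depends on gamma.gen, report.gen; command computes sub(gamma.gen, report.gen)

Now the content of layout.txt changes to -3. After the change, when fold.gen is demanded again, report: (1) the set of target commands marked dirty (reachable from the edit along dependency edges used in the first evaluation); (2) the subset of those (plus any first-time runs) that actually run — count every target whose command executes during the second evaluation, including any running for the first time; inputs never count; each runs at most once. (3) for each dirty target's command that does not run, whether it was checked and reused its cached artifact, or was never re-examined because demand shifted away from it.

First evaluation (everything demanded from the output):
  check.gen = max2(1, -5) = 1
  stage.gen = absv(1) = 1
  deps.gen = min2(1, 1) = 1
  fold.gen = add(1, 1) = 2

Propagation after the edit:
  check.gen: runs — layout.txt -5->-3; result 1 (same value as before).
  stage.gen: checked — values it read are unchanged (check.gen unchanged); reused cached 1 without running.
  deps.gen: checked — values it read are unchanged (check.gen unchanged, stage.gen unchanged); reused cached 1 without running.
  fold.gen: checked — values it read are unchanged (deps.gen unchanged, stage.gen unchanged); reused cached 2 without running.

Key observation: the change is absorbed at check.gen — it re-runs but produces the same value, and the output's value is unchanged.

Marked dirty: check.gen, deps.gen, fold.gen, stage.gen.
Target commands that run: check.gen — 1 in total.
Checked but reused from cache: deps.gen, fold.gen, stage.gen.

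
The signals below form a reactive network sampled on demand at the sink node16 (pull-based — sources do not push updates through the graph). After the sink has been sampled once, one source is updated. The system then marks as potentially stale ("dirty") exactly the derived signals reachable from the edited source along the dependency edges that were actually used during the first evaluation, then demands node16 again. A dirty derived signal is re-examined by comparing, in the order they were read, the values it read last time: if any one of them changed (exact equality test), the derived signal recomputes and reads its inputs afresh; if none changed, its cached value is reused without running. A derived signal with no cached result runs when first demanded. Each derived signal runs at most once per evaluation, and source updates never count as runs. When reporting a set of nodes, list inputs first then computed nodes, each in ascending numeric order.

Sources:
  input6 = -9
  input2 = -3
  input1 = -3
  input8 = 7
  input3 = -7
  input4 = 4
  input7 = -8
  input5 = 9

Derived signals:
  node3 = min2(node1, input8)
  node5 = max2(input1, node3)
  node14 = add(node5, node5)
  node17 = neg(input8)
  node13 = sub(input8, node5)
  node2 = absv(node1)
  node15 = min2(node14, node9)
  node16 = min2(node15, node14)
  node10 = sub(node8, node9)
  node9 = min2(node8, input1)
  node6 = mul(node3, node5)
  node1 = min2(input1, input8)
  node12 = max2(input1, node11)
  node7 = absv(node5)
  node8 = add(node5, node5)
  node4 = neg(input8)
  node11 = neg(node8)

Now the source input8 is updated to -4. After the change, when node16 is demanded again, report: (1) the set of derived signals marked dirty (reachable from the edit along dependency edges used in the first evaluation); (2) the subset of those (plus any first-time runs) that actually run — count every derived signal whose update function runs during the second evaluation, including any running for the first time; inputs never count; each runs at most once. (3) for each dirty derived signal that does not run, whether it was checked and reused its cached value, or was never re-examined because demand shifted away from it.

Initial pass — values computed on the first demand:
  node1 = min2(-3, 7) = -3
  node3 = min2(-3, 7) = -3
  node5 = max2(-3, -3) = -3
  node8 = add(-3, -3) = -6
  node9 = min2(-6, -3) = -6
  node14 = add(-3, -3) = -6
  node15 = min2(-6, -6) = -6
  node16 = min2(-6, -6) = -6

Second demand — change propagation:
  node1: re-runs because input8 7->-4; new result -4.
  node3: re-runs because node1 -3->-4; input8 7->-4; new result -4.
  node5: re-runs because node3 -3->-4; new result -3 (unchanged).
  node8: re-examined; everything it read last time is the same (node5 unchanged, node5 unchanged) — cache -6 kept, no run.
  node9: re-examined; everything it read last time is the same (node8 unchanged, input1 unchanged) — cache -6 kept, no run.
  node14: re-examined; everything it read last time is the same (node5 unchanged, node5 unchanged) — cache -6 kept, no run.
  node15: re-examined; everything it read last time is the same (node14 unchanged, node9 unchanged) — cache -6 kept, no run.
  node16: re-examined; everything it read last time is the same (node15 unchanged, node14 unchanged) — cache -6 kept, no run.

The important point: node5 recomputes to an identical value, and the output ends up unchanged.

Dirty set: node1, node3, node5, node8, node9, node14, node15, node16.
Run set: node1, node3, node5 (3 run).
Re-examined without running (cache reused): node8, node9, node14, node15, node16.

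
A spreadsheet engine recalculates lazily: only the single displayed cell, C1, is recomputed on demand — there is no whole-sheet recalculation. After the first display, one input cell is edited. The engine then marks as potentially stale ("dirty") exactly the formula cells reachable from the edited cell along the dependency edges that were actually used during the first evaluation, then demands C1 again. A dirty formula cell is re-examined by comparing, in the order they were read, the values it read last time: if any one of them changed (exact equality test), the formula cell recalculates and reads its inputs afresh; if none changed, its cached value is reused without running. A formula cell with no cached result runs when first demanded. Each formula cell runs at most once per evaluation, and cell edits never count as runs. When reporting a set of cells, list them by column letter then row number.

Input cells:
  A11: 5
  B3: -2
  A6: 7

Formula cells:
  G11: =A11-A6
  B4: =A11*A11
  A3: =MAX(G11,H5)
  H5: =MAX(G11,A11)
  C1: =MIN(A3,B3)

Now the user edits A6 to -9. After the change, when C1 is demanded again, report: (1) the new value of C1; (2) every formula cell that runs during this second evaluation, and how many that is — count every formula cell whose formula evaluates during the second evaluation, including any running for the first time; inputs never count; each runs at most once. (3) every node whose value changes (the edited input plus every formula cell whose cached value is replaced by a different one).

New value of C1: -2.
Formula cells that run: A3, C1, G11, H5 — 4 in total.
Values that change: A3, A6, G11, H5.

First evaluation (everything demanded from the output):
  G11 = 5 - 7 = -2
  H5 = MAX(-2, 5) = 5
  A3 = MAX(-2, 5) = 5
  C1 = MIN(5, -2) = -2

Propagation after the edit:
  G11: runs — A6 7->-9; result 14.
  H5: runs — G11 -2->14; result 14.
  A3: runs — G11 -2->14; H5 5->14; result 14.
  C1: runs — A3 5->14; result -2 (same value as before).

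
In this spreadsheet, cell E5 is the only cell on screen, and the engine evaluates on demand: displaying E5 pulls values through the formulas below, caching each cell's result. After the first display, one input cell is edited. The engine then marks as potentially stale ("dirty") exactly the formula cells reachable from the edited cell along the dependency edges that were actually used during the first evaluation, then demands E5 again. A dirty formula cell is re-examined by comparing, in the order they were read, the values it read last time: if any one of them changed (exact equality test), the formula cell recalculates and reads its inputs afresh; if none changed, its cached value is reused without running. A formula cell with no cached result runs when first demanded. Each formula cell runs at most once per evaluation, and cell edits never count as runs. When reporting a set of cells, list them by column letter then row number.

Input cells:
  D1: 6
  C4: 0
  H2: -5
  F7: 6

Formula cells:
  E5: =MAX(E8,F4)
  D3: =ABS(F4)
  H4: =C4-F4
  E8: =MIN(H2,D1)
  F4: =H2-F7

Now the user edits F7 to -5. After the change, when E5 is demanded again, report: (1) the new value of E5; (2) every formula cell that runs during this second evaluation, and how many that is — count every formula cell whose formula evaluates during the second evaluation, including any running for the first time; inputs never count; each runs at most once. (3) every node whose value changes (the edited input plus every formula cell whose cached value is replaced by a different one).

Initial pass — values computed on the first demand:
  E8 = MIN(-5, 6) = -5
  F4 = -5 - 6 = -11
  E5 = MAX(-5, -11) = -5

Second demand — change propagation:
  F4: re-runs because F7 6->-5; new result 0.
  E5: re-runs because F4 -11->0; new result 0.

E5 now evaluates to 0.
Run set: E5, F4 (2 run).
Changed values: E5, F4, F7.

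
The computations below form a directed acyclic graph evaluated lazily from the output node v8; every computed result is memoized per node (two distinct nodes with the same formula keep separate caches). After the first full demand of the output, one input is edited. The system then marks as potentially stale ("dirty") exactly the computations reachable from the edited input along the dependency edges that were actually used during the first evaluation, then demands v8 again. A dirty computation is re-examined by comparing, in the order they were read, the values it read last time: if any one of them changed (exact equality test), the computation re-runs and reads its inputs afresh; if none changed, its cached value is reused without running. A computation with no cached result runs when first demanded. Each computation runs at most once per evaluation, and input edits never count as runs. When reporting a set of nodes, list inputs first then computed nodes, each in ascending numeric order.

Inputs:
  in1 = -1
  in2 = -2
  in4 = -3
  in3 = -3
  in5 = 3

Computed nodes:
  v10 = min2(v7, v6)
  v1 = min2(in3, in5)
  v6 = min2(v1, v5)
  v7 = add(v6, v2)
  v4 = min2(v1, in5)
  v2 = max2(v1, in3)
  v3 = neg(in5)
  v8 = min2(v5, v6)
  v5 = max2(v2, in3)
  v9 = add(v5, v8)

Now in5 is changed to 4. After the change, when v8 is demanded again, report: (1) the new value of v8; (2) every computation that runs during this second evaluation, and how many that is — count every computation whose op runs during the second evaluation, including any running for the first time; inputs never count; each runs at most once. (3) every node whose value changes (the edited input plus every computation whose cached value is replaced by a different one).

First demand of the output computes:
  v1 = min2(-3, 3) = -3
  v2 = max2(-3, -3) = -3
  v5 = max2(-3, -3) = -3
  v6 = min2(-3, -3) = -3
  v8 = min2(-3, -3) = -3

After the edit, cleaning proceeds:
  v1: a read changed (in5 3->4) — executes, giving -3 — identical to its old value.
  v2: dirty, but its reads are unchanged (v1 unchanged, in3 unchanged); cached -3 stands.
  v5: dirty, but its reads are unchanged (v2 unchanged, in3 unchanged); cached -3 stands.
  v6: dirty, but its reads are unchanged (v1 unchanged, v5 unchanged); cached -3 stands.
  v8: dirty, but its reads are unchanged (v5 unchanged, v6 unchanged); cached -3 stands.

Note the absorption at v1: it re-runs yet its value is the same, leaving the output's value untouched.

Demanding v8 again yields -3.
1 computations run: v1.
The nodes whose values change: in5.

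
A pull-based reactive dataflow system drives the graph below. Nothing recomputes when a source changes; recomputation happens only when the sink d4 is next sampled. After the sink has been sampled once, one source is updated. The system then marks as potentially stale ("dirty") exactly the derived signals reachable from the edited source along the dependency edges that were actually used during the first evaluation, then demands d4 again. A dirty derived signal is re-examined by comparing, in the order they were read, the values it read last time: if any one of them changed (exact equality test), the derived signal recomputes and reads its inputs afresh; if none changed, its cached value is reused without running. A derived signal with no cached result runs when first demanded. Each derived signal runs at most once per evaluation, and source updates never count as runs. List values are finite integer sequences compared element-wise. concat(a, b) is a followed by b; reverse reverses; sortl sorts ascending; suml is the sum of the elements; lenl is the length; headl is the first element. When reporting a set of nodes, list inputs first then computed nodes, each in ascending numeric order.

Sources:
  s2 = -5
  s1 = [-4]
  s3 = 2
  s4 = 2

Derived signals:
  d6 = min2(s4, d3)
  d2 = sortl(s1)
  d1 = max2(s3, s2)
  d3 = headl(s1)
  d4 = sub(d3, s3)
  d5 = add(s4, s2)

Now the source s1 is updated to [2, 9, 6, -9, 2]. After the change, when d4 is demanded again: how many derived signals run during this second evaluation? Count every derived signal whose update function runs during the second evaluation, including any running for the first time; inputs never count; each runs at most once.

Derived signals that run: d3, d4 — 2 in total.

First evaluation (everything demanded from the output):
  d3 = headl([-4]) = -4
  d4 = sub(-4, 2) = -6

Propagation after the edit:
  d3: runs — s1 [-4]->[2, 9, 6, -9, 2]; result 2.
  d4: runs — d3 -4->2; result 0.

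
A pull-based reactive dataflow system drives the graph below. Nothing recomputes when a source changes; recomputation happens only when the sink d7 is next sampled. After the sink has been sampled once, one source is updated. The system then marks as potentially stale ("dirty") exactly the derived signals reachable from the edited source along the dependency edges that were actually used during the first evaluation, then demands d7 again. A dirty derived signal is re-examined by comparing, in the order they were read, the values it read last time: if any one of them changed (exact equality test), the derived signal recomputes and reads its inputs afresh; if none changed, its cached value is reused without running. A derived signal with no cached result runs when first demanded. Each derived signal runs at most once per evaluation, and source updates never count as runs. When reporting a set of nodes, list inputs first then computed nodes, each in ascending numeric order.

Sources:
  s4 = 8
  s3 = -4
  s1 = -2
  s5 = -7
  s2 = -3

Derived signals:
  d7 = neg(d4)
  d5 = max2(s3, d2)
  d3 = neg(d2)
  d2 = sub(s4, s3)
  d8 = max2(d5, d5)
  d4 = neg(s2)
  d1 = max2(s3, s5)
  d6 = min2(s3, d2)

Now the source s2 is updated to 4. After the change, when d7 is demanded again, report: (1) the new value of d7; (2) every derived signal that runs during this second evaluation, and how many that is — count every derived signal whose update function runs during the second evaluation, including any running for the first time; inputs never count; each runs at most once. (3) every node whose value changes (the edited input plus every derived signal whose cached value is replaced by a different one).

First evaluation (everything demanded from the output):
  d4 = neg(-3) = 3
  d7 = neg(3) = -3

Propagation after the edit:
  d4: runs — s2 -3->4; result -4.
  d7: runs — d4 3->-4; result 4.

New value of d7: 4.
Derived signals that run: d4, d7 — 2 in total.
Values that change: s2, d4, d7.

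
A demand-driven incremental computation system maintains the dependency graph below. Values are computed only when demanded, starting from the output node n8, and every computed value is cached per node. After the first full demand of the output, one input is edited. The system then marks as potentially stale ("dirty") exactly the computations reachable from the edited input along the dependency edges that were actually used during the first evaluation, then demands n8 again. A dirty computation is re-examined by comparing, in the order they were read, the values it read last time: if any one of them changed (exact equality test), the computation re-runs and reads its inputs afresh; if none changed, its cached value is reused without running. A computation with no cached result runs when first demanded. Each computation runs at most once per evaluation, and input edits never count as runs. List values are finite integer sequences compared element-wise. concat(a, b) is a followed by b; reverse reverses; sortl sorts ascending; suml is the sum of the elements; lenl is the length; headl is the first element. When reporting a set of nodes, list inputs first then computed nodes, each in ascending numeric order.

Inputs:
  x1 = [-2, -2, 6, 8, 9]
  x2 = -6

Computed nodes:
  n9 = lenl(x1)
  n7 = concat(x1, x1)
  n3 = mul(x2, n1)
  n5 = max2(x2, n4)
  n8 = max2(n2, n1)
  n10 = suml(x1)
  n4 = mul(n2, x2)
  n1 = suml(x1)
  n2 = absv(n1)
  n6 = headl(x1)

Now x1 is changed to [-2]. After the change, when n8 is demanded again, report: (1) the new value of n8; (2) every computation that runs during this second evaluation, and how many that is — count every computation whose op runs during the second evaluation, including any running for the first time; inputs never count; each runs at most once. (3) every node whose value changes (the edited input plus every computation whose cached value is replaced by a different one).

First evaluation (everything demanded from the output):
  n1 = suml([-2, -2, 6, 8, 9]) = 19
  n2 = absv(19) = 19
  n8 = max2(19, 19) = 19

Propagation after the edit:
  n1: runs — x1 [-2, -2, 6, 8, 9]->[-2]; result -2.
  n2: runs — n1 19->-2; result 2.
  n8: runs — n2 19->2; n1 19->-2; result 2.

New value of n8: 2.
Computations that run: n1, n2, n8 — 3 in total.
Values that change: x1, n1, n2, n8.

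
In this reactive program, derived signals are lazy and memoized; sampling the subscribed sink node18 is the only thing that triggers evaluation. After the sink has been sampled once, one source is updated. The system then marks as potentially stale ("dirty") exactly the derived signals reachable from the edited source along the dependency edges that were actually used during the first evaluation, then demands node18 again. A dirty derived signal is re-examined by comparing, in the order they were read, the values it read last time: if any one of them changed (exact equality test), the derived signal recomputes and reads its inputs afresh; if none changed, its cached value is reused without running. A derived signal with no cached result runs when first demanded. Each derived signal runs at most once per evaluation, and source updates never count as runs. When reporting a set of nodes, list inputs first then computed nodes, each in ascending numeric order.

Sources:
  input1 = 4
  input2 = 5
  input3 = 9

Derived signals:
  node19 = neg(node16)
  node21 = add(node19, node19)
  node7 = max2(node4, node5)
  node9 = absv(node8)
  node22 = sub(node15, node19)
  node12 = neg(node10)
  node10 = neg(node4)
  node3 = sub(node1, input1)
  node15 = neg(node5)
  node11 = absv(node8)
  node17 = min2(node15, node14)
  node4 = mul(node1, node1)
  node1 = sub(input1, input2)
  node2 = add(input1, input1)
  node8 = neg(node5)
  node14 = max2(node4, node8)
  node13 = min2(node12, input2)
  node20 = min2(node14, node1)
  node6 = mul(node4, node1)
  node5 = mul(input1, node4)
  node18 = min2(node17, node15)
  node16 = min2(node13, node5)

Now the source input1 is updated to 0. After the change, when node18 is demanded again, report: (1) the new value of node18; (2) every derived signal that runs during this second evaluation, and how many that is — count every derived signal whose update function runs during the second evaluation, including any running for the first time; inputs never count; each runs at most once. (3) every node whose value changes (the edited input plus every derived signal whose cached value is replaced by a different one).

First demand of the output computes:
  node1 = sub(4, 5) = -1
  node4 = mul(-1, -1) = 1
  node5 = mul(4, 1) = 4
  node8 = neg(4) = -4
  node14 = max2(1, -4) = 1
  node15 = neg(4) = -4
  node17 = min2(-4, 1) = -4
  node18 = min2(-4, -4) = -4

After the edit, cleaning proceeds:
  node1: a read changed (input1 4->0) — executes, giving -5.
  node4: a read changed (node1 -1->-5; node1 -1->-5) — executes, giving 25.
  node5: a read changed (input1 4->0; node4 1->25) — executes, giving 0.
  node8: a read changed (node5 4->0) — executes, giving 0.
  node14: a read changed (node4 1->25; node8 -4->0) — executes, giving 25.
  node15: a read changed (node5 4->0) — executes, giving 0.
  node17: a read changed (node15 -4->0; node14 1->25) — executes, giving 0.
  node18: a read changed (node17 -4->0; node15 -4->0) — executes, giving 0.

Demanding node18 again yields 0.
8 derived signals run: node1, node4, node5, node8, node14, node15, node17, node18.
The nodes whose values change: input1, node1, node4, node5, node8, node14, node15, node17, node18.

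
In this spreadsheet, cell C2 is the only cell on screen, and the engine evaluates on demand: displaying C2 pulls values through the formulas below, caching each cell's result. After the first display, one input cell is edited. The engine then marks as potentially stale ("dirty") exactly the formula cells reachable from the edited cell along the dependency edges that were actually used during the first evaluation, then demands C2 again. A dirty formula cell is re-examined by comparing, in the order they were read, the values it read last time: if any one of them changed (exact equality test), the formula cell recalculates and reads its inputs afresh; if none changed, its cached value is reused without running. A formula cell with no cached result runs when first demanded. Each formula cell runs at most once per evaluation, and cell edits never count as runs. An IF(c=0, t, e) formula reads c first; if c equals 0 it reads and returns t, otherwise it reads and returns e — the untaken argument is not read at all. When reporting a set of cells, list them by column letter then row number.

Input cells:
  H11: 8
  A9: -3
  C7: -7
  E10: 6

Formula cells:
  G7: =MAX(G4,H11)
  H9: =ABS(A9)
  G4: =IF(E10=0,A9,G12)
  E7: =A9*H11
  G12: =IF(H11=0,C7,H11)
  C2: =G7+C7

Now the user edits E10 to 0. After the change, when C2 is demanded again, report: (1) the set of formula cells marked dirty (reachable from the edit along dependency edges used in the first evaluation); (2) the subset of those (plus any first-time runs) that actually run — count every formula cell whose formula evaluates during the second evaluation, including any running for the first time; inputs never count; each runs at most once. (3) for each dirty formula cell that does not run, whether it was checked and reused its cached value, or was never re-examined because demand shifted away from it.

Initial pass — values computed on the first demand:
  G12 = IF(H11=0: H11=8 -> else branch H11) = 8
  G4 = IF(E10=0: E10=6 -> else branch G12) = 8
  G7 = MAX(8, 8) = 8
  C2 = 8 + -7 = 1

Second demand — change propagation:
  G4: re-runs because E10 6->0; new result -3.
  G7: re-runs because G4 8->-3; new result 8 (unchanged).
  C2: re-examined; everything it read last time is the same (G7 unchanged, C7 unchanged) — cache 1 kept, no run.

The important point: G7 recomputes to an identical value, and the output ends up unchanged.

Dirty set: C2, G4, G7.
Run set: G4, G7 (2 run).
Re-examined without running (cache reused): C2.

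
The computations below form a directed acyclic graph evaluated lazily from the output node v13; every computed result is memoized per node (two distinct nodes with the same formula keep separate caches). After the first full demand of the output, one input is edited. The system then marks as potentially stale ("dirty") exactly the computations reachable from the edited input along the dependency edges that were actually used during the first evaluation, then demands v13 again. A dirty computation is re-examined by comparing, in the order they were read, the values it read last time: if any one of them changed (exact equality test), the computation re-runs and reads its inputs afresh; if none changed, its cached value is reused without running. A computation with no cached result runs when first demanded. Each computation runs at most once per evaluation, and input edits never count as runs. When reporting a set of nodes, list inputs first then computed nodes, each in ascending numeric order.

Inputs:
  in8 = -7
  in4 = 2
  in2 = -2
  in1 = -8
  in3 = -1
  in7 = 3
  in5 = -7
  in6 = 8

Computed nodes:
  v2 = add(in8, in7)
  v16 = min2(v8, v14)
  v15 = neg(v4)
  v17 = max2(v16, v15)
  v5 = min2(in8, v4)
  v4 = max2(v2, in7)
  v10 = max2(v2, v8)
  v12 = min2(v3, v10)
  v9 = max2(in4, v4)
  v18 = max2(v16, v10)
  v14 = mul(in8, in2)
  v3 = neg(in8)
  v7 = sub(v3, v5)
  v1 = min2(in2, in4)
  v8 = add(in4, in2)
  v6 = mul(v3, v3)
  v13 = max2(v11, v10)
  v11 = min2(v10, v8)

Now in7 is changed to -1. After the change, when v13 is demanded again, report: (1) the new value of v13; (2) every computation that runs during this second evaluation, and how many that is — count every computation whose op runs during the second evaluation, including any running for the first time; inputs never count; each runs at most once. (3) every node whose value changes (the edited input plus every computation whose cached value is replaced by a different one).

Demanding v13 again yields 0.
2 computations run: v2, v10.
The nodes whose values change: in7, v2.
Note the absorption at v10: it re-runs yet its value is the same, leaving the output's value untouched.

First demand of the output computes:
  v2 = add(-7, 3) = -4
  v8 = add(2, -2) = 0
  v10 = max2(-4, 0) = 0
  v11 = min2(0, 0) = 0
  v13 = max2(0, 0) = 0

After the edit, cleaning proceeds:
  v2: a read changed (in7 3->-1) — executes, giving -8.
  v10: a read changed (v2 -4->-8) — executes, giving 0 — identical to its old value.
  v11: dirty, but its reads are unchanged (v10 unchanged, v8 unchanged); cached 0 stands.
  v13: dirty, but its reads are unchanged (v11 unchanged, v10 unchanged); cached 0 stands.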